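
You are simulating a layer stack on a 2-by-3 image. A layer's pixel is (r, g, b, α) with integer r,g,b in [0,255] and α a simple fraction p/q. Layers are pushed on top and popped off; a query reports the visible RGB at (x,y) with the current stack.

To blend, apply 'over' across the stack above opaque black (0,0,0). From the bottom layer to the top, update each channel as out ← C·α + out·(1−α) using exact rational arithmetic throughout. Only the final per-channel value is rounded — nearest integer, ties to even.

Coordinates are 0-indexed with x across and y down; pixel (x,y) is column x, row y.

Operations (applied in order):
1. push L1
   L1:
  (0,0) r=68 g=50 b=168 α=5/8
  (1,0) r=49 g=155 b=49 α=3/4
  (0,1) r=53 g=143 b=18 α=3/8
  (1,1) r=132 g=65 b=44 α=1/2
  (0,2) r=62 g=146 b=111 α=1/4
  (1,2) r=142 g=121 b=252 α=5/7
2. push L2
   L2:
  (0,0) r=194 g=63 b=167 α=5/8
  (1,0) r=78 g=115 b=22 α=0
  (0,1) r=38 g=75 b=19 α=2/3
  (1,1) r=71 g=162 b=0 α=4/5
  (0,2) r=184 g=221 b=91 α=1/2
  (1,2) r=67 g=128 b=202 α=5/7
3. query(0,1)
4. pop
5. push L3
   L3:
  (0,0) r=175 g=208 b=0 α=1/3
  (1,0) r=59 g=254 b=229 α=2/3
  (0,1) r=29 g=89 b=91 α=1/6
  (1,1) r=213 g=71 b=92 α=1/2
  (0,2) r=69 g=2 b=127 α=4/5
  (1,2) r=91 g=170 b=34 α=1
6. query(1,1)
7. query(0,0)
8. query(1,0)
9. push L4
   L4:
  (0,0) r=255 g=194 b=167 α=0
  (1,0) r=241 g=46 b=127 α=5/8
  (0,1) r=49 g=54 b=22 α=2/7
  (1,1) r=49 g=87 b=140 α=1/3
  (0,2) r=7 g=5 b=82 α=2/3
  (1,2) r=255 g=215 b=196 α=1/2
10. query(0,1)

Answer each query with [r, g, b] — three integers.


at x=0,y=1 over L1,L2:
after L1 α=3/8: [159/8, 429/8, 27/4]
after L2 α=2/3: [767/24, 543/8, 179/12]
→ [32, 68, 15]

query (1,1) [L1,L3] — begin 0,0,0
+L1 (α=1/2) → [66, 65/2, 22]
+L3 (α=1/2) → [279/2, 207/4, 57]
= [140, 52, 57]

query (0,0) [L1,L3] — begin 0,0,0
+L1 (α=5/8) → [85/2, 125/4, 105]
+L3 (α=1/3) → [260/3, 541/6, 70]
rounded: [87, 90, 70]

(1,0) stack=L1,L3; from [0,0,0]:
L1 α=3/4: [147/4, 465/4, 147/4]
L3 α=2/3: [619/12, 2497/12, 1979/12]
rounded: [52, 208, 165]

at x=0,y=1 over L1,L3,L4:
after L1 α=3/8: [159/8, 429/8, 27/4]
after L3 α=1/6: [1027/48, 2857/48, 499/24]
after L4 α=2/7: [9839/336, 19469/336, 3551/168]
→ [29, 58, 21]


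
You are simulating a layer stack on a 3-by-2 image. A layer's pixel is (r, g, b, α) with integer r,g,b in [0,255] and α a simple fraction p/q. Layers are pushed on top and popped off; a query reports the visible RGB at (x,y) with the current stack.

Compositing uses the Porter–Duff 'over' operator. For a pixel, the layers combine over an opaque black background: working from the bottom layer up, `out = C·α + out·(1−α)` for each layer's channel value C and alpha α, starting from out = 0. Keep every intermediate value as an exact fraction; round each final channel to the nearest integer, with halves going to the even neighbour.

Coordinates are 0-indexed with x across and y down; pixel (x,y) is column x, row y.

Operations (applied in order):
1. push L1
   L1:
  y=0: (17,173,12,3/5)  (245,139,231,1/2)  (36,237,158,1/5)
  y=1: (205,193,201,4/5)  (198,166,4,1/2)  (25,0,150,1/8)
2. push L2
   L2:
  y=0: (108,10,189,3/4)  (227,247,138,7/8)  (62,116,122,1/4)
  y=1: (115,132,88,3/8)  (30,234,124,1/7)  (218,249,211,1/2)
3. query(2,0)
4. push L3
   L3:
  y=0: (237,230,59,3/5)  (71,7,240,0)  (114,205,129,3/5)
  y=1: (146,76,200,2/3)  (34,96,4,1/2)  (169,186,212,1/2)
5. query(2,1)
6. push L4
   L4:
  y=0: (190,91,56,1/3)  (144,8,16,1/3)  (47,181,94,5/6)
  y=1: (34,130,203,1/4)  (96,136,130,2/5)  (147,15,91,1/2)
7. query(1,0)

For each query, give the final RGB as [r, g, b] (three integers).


(2,0) stack=L1,L2; from [0,0,0]:
L1 α=1/5: [36/5, 237/5, 158/5]
L2 α=1/4: [209/10, 1291/20, 271/5]
→ [21, 65, 54]

(2,1) stack=L1,L2,L3; from [0,0,0]:
L1 α=1/8: [25/8, 0, 75/4]
L2 α=1/2: [1769/16, 249/2, 919/8]
L3 α=1/2: [4473/32, 621/4, 2615/16]
→ [140, 155, 163]

(1,0) stack=L1,L2,L3,L4; from [0,0,0]:
after L1 α=1/2: [245/2, 139/2, 231/2]
after L2 α=7/8: [3423/16, 3597/16, 2163/16]
after L3 α=0: [3423/16, 3597/16, 2163/16]
after L4 α=1/3: [1525/8, 3661/24, 2291/24]
= [191, 153, 95]


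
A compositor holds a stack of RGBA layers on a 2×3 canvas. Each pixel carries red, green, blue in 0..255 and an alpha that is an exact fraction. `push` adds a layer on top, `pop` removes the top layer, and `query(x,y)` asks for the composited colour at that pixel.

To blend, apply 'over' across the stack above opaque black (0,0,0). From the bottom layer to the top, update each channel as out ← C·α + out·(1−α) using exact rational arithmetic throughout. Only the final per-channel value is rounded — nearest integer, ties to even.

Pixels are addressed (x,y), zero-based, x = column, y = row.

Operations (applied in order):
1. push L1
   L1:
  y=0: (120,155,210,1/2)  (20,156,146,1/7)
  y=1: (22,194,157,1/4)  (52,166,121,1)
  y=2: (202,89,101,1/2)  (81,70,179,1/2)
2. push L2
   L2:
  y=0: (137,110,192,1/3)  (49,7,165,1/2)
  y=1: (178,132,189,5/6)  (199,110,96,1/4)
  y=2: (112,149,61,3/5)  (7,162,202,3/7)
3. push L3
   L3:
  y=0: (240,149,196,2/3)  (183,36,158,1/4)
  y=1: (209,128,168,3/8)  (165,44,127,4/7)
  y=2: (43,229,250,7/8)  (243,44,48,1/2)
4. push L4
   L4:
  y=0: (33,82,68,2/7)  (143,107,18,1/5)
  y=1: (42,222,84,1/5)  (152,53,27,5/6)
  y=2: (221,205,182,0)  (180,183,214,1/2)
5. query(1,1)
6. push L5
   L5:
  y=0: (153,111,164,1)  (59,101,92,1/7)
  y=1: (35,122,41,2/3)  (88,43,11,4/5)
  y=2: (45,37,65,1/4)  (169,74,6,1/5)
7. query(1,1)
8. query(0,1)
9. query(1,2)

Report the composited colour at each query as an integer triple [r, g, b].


at x=1,y=1 over L1,L2,L3,L4:
after L1 α=1: [52, 166, 121]
after L2 α=1/4: [355/4, 152, 459/4]
after L3 α=4/7: [3705/28, 632/7, 487/4]
after L4 α=5/6: [24985/168, 829/14, 1027/24]
= [149, 59, 43]

at x=1,y=1 over L1,L2,L3,L4,L5:
after L1 α=1: [52, 166, 121]
after L2 α=1/4: [355/4, 152, 459/4]
after L3 α=4/7: [3705/28, 632/7, 487/4]
after L4 α=5/6: [24985/168, 829/14, 1027/24]
after L5 α=4/5: [84121/840, 3237/70, 2083/120]
rounded: [100, 46, 17]

query (0,1) [L1,L2,L3,L4,L5] — begin 0,0,0
L1 α=1/4: [11/2, 97/2, 157/4]
L2 α=5/6: [597/4, 1417/12, 3937/24]
L3 α=3/8: [5493/32, 11693/96, 31781/192]
L4 α=1/5: [5829/40, 17021/120, 35813/240]
L5 α=2/3: [8629/120, 46301/360, 55493/720]
= [72, 129, 77]

(1,2) stack=L1,L2,L3,L4,L5; from [0,0,0]:
after L1 α=1/2: [81/2, 35, 179/2]
after L2 α=3/7: [183/7, 626/7, 964/7]
after L3 α=1/2: [942/7, 467/7, 650/7]
after L4 α=1/2: [1101/7, 874/7, 1074/7]
after L5 α=1/5: [5587/35, 4014/35, 4338/35]
→ [160, 115, 124]


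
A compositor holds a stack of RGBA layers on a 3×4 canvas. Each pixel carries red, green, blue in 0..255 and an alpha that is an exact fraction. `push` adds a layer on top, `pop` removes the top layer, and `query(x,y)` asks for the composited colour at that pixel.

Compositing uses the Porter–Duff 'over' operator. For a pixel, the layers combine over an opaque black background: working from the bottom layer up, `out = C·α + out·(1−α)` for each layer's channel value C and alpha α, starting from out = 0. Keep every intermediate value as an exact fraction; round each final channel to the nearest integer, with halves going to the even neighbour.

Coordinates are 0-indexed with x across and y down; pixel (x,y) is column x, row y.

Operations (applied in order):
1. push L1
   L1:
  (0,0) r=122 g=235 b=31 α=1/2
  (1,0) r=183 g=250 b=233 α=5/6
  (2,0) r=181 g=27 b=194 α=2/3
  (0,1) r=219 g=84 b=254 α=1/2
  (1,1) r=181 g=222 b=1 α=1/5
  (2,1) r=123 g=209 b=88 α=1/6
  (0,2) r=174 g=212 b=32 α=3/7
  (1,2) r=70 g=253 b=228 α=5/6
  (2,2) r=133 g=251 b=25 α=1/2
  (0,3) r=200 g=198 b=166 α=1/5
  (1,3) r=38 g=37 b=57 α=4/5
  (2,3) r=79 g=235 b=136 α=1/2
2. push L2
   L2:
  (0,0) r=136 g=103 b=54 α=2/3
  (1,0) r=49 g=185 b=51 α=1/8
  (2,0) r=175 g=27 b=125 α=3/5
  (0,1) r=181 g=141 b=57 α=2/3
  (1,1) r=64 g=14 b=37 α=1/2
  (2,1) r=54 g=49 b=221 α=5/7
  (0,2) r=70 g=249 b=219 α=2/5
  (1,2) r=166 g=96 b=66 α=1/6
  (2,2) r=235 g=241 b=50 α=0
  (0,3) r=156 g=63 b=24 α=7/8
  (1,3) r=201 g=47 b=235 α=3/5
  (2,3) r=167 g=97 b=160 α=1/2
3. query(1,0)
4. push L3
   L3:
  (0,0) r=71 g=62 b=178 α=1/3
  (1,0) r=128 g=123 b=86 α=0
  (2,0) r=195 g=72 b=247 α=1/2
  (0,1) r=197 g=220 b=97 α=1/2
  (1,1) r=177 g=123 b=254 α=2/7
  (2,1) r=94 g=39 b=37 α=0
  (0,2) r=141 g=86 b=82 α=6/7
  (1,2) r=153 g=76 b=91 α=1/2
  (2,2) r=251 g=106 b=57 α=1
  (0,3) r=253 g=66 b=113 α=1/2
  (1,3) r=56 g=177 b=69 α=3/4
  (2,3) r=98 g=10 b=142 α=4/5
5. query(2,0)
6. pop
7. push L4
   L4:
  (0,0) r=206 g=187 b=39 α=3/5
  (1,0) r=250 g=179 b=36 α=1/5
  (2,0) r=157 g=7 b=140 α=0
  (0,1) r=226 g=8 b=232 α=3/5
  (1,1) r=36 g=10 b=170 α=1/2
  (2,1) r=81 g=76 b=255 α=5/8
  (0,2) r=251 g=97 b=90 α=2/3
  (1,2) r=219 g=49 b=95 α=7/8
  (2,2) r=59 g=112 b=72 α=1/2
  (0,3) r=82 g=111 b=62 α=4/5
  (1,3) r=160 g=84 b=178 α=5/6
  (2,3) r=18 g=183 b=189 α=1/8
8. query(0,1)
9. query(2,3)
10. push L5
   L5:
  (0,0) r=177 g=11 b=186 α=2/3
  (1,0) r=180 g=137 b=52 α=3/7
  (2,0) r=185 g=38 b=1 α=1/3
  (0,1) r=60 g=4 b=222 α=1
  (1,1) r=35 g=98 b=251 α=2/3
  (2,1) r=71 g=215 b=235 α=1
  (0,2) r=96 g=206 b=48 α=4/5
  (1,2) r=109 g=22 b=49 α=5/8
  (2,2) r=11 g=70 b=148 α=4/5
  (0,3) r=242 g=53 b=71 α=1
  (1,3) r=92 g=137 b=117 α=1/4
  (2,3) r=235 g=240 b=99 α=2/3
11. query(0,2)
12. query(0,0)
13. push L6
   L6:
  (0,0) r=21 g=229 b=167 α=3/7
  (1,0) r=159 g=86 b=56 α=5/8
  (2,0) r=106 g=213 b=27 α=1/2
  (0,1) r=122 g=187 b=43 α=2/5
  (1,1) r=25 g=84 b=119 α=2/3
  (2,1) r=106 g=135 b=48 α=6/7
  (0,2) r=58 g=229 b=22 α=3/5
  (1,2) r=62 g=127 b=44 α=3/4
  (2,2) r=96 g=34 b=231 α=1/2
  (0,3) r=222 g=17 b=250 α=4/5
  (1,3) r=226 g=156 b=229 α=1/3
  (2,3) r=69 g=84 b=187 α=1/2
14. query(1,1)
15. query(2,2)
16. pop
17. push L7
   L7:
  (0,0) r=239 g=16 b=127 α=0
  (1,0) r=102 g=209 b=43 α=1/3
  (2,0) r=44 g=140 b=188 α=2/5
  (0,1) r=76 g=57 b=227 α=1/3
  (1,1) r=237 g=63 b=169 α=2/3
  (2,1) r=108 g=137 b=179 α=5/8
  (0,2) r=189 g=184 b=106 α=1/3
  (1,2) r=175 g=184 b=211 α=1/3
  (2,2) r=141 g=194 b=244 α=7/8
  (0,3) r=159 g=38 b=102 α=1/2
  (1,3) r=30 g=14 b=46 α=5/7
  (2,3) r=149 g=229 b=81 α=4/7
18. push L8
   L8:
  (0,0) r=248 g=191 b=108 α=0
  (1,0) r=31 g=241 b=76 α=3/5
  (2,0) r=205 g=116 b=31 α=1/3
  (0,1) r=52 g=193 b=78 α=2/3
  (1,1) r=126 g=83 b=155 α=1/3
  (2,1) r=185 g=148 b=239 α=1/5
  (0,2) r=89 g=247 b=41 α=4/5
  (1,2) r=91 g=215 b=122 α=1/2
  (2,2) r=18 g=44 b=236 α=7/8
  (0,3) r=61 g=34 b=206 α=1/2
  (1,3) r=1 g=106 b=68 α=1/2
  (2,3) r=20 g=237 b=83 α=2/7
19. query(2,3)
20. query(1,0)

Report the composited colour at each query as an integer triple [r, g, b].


at x=1,y=0 over L1,L2:
L1 α=5/6: [305/2, 625/3, 1165/6]
L2 α=1/8: [2233/16, 2465/12, 8461/48]
→ [140, 205, 176]

(2,0) stack=L1,L2,L3; from [0,0,0]:
L1 α=2/3: [362/3, 18, 388/3]
L2 α=3/5: [2299/15, 117/5, 1901/15]
L3 α=1/2: [2612/15, 477/10, 2803/15]
rounded: [174, 48, 187]

query (0,1) [L1,L2,L4] — begin 0,0,0
L1 α=1/2: [219/2, 42, 127]
L2 α=2/3: [943/6, 108, 241/3]
L4 α=3/5: [2977/15, 48, 514/3]
rounded: [198, 48, 171]

(2,3) stack=L1,L2,L4; from [0,0,0]:
L1 α=1/2: [79/2, 235/2, 68]
L2 α=1/2: [413/4, 429/4, 114]
L4 α=1/8: [2963/32, 3735/32, 987/8]
rounded: [93, 117, 123]

at x=0,y=2 over L1,L2,L4,L5:
+L1 (α=3/7) → [522/7, 636/7, 96/7]
+L2 (α=2/5) → [2546/35, 5394/35, 3354/35]
+L4 (α=2/3) → [20116/105, 12184/105, 3218/35]
+L5 (α=4/5) → [60436/525, 98704/525, 9938/175]
→ [115, 188, 57]

query (0,0) [L1,L2,L4,L5] — begin 0,0,0
L1 α=1/2: [61, 235/2, 31/2]
L2 α=2/3: [111, 647/6, 247/6]
L4 α=3/5: [168, 466/3, 598/15]
L5 α=2/3: [174, 532/9, 6178/45]
→ [174, 59, 137]

query (1,1) [L1,L2,L4,L5,L6] — begin 0,0,0
after L1 α=1/5: [181/5, 222/5, 1/5]
after L2 α=1/2: [501/10, 146/5, 93/5]
after L4 α=1/2: [861/20, 98/5, 943/10]
after L5 α=2/3: [2261/60, 1078/15, 5963/30]
after L6 α=2/3: [5261/180, 3598/45, 13103/90]
rounded: [29, 80, 146]

query (2,2) [L1,L2,L4,L5,L6] — begin 0,0,0
L1 α=1/2: [133/2, 251/2, 25/2]
L2 α=0: [133/2, 251/2, 25/2]
L4 α=1/2: [251/4, 475/4, 169/4]
L5 α=4/5: [427/20, 319/4, 2537/20]
L6 α=1/2: [2347/40, 455/8, 7157/40]
= [59, 57, 179]

query (2,3) [L1,L2,L4,L5,L7,L8] — begin 0,0,0
after L1 α=1/2: [79/2, 235/2, 68]
after L2 α=1/2: [413/4, 429/4, 114]
after L4 α=1/8: [2963/32, 3735/32, 987/8]
after L5 α=2/3: [6001/32, 6365/32, 857/8]
after L7 α=4/7: [37075/224, 48407/224, 5163/56]
after L8 α=2/7: [194335/1568, 348211/1568, 35111/392]
→ [124, 222, 90]

query (1,0) [L1,L2,L4,L5,L7,L8] — begin 0,0,0
after L1 α=5/6: [305/2, 625/3, 1165/6]
after L2 α=1/8: [2233/16, 2465/12, 8461/48]
after L4 α=1/5: [3233/20, 3002/15, 8893/60]
after L5 α=3/7: [5933/35, 18173/105, 11233/105]
after L7 α=1/3: [15436/105, 58291/315, 26981/315]
after L8 α=3/5: [40637/525, 344327/1575, 125782/1575]
→ [77, 219, 80]


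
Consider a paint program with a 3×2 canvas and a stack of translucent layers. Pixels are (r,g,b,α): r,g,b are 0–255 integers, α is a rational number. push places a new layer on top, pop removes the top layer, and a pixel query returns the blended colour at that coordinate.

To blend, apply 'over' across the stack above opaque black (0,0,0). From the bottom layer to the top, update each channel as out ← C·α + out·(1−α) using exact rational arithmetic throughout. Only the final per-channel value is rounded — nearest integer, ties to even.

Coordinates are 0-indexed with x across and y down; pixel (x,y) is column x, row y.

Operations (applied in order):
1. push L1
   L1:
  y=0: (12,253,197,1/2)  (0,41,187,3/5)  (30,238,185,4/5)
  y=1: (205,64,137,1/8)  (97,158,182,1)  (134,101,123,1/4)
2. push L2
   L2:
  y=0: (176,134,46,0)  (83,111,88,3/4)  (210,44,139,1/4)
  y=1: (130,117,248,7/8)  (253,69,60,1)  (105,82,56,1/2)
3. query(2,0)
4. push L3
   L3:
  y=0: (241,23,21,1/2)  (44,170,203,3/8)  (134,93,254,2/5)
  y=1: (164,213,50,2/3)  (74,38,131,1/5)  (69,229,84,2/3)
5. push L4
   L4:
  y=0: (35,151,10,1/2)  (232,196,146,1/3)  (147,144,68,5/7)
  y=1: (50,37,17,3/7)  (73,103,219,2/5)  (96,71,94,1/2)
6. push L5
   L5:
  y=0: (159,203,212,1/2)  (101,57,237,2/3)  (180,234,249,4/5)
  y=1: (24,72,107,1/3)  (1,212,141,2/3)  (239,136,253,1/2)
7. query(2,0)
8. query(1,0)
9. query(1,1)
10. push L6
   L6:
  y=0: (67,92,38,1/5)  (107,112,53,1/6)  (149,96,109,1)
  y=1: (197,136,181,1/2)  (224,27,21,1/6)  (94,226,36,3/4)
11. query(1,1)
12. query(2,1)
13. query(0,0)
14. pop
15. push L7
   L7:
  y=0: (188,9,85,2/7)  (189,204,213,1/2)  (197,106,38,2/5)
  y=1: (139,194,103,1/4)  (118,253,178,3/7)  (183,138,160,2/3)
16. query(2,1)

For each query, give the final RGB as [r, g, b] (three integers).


query (2,0) [L1,L2] — begin 0,0,0
after L1 α=4/5: [24, 952/5, 148]
after L2 α=1/4: [141/2, 769/5, 583/4]
rounded: [70, 154, 146]

query (2,0) [L1,L2,L3,L4,L5] — begin 0,0,0
after L1 α=4/5: [24, 952/5, 148]
after L2 α=1/4: [141/2, 769/5, 583/4]
after L3 α=2/5: [959/10, 3237/25, 3781/20]
after L4 α=5/7: [662/5, 24474/175, 7181/70]
after L5 α=4/5: [4262/25, 188274/875, 76901/350]
rounded: [170, 215, 220]

(1,0) stack=L1,L2,L3,L4,L5; from [0,0,0]:
+L1 (α=3/5) → [0, 123/5, 561/5]
+L2 (α=3/4) → [249/4, 447/5, 1881/20]
+L3 (α=3/8) → [1773/32, 957/8, 4317/32]
+L4 (α=1/3) → [5485/48, 1741/12, 6653/48]
+L5 (α=2/3) → [15181/144, 3109/36, 29405/144]
rounded: [105, 86, 204]

(1,1) stack=L1,L2,L3,L4,L5; from [0,0,0]:
L1 α=1: [97, 158, 182]
L2 α=1: [253, 69, 60]
L3 α=1/5: [1086/5, 314/5, 371/5]
L4 α=2/5: [3988/25, 1972/25, 3303/25]
L5 α=2/3: [1346/25, 12572/75, 3451/25]
rounded: [54, 168, 138]

at x=1,y=1 over L1,L2,L3,L4,L5,L6:
+L1 (α=1) → [97, 158, 182]
+L2 (α=1) → [253, 69, 60]
+L3 (α=1/5) → [1086/5, 314/5, 371/5]
+L4 (α=2/5) → [3988/25, 1972/25, 3303/25]
+L5 (α=2/3) → [1346/25, 12572/75, 3451/25]
+L6 (α=1/6) → [411/5, 12977/90, 1778/15]
rounded: [82, 144, 119]

at x=2,y=1 over L1,L2,L3,L4,L5,L6:
+L1 (α=1/4) → [67/2, 101/4, 123/4]
+L2 (α=1/2) → [277/4, 429/8, 347/8]
+L3 (α=2/3) → [829/12, 4093/24, 1691/24]
+L4 (α=1/2) → [1981/24, 5797/48, 3947/48]
+L5 (α=1/2) → [7717/48, 12325/96, 16091/96]
+L6 (α=3/4) → [21253/192, 77413/384, 26459/384]
→ [111, 202, 69]

at x=0,y=0 over L1,L2,L3,L4,L5,L6:
+L1 (α=1/2) → [6, 253/2, 197/2]
+L2 (α=0) → [6, 253/2, 197/2]
+L3 (α=1/2) → [247/2, 299/4, 239/4]
+L4 (α=1/2) → [317/4, 903/8, 279/8]
+L5 (α=1/2) → [953/8, 2527/16, 1975/16]
+L6 (α=1/5) → [1087/10, 579/4, 2127/20]
→ [109, 145, 106]

at x=2,y=1 over L1,L2,L3,L4,L5,L7:
+L1 (α=1/4) → [67/2, 101/4, 123/4]
+L2 (α=1/2) → [277/4, 429/8, 347/8]
+L3 (α=2/3) → [829/12, 4093/24, 1691/24]
+L4 (α=1/2) → [1981/24, 5797/48, 3947/48]
+L5 (α=1/2) → [7717/48, 12325/96, 16091/96]
+L7 (α=2/3) → [25285/144, 38821/288, 46811/288]
= [176, 135, 163]


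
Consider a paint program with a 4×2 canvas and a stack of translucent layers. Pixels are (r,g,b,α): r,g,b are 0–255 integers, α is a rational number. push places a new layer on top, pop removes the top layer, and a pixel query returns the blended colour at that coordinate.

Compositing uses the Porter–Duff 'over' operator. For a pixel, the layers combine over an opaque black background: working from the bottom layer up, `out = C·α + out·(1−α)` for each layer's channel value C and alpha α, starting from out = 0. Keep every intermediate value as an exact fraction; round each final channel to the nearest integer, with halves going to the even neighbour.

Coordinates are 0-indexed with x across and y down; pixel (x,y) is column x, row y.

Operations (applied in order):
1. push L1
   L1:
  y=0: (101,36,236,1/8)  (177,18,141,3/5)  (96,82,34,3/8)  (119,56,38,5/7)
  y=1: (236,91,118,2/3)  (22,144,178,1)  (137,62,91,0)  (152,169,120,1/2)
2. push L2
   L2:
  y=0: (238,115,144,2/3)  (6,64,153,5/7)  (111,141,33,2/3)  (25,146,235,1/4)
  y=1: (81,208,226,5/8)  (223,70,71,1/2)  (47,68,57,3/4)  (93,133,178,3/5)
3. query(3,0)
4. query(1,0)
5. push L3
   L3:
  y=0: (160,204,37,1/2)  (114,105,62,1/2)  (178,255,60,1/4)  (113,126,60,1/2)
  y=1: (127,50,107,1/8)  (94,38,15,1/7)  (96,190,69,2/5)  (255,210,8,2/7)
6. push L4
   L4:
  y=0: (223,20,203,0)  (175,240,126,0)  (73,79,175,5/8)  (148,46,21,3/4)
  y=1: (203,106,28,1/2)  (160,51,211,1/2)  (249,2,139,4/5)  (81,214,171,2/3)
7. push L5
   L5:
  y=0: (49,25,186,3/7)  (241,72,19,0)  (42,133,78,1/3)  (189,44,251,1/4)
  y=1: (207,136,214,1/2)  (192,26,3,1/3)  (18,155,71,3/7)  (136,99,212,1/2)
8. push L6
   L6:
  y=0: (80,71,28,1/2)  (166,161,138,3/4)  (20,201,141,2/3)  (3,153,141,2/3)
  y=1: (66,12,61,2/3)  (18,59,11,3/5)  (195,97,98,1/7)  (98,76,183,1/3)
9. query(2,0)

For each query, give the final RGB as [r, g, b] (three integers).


(3,0) stack=L1,L2; from [0,0,0]:
after L1 α=5/7: [85, 40, 190/7]
after L2 α=1/4: [70, 133/2, 2215/28]
rounded: [70, 66, 79]

at x=1,y=0 over L1,L2:
after L1 α=3/5: [531/5, 54/5, 423/5]
after L2 α=5/7: [1212/35, 244/5, 4671/35]
rounded: [35, 49, 133]

query (2,0) [L1,L2,L3,L4,L5,L6] — begin 0,0,0
L1 α=3/8: [36, 123/4, 51/4]
L2 α=2/3: [86, 417/4, 105/4]
L3 α=1/4: [109, 2271/16, 555/16]
L4 α=5/8: [173/2, 13133/128, 15665/128]
L5 α=1/3: [215/3, 7215/64, 20657/192]
L6 α=2/3: [335/9, 10981/64, 74801/576]
rounded: [37, 172, 130]


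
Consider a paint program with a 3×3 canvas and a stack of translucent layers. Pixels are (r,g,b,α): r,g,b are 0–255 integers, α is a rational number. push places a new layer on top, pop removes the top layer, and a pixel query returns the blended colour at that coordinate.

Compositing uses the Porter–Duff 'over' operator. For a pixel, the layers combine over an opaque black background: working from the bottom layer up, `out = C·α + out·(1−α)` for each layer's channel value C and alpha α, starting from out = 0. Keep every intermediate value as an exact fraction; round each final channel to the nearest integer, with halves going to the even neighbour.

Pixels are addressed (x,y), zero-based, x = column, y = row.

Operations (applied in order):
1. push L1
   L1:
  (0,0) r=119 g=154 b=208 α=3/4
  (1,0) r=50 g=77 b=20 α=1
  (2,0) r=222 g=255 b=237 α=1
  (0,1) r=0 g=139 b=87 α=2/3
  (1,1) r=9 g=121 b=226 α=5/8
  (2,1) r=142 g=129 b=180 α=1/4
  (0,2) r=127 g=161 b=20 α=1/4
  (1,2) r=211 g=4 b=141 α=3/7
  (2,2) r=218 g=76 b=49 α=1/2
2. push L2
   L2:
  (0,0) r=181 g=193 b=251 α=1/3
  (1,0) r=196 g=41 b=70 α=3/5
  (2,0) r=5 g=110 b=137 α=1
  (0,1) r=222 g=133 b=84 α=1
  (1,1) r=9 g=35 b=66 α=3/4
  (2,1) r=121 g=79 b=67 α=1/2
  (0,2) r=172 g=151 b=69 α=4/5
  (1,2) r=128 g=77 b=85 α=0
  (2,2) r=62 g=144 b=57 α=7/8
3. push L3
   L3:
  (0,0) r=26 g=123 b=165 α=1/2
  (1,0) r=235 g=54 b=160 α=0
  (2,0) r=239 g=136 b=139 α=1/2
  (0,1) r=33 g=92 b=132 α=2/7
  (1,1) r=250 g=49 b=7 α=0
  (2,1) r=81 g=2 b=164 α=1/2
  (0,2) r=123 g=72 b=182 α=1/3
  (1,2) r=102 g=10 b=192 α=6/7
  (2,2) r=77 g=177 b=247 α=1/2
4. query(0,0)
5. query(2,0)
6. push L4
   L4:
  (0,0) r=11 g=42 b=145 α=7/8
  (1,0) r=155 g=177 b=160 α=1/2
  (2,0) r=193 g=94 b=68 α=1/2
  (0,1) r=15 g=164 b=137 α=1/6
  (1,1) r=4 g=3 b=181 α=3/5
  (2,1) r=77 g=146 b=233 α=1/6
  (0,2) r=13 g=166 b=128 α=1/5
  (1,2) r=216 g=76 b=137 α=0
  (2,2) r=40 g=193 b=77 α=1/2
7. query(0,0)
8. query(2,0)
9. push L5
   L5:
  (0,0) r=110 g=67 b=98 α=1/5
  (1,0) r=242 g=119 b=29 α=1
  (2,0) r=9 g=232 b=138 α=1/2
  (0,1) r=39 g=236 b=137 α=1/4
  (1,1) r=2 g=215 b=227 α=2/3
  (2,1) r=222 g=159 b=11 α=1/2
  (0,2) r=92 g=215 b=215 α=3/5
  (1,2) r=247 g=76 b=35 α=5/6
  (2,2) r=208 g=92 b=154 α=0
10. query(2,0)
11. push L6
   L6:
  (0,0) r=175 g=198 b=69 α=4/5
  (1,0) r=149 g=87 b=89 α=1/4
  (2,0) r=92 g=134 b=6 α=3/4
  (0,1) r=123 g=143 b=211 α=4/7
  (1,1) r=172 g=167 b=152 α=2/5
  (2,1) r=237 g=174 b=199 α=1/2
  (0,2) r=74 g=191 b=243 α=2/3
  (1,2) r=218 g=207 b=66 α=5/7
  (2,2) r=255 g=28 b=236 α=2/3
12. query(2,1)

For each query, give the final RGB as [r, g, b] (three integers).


(0,0) stack=L1,L2,L3; from [0,0,0]:
+L1 (α=3/4) → [357/4, 231/2, 156]
+L2 (α=1/3) → [719/6, 424/3, 563/3]
+L3 (α=1/2) → [875/12, 793/6, 529/3]
rounded: [73, 132, 176]

at x=2,y=0 over L1,L2,L3:
+L1 (α=1) → [222, 255, 237]
+L2 (α=1) → [5, 110, 137]
+L3 (α=1/2) → [122, 123, 138]
→ [122, 123, 138]

query (0,0) [L1,L2,L3,L4] — begin 0,0,0
L1 α=3/4: [357/4, 231/2, 156]
L2 α=1/3: [719/6, 424/3, 563/3]
L3 α=1/2: [875/12, 793/6, 529/3]
L4 α=7/8: [1799/96, 2557/48, 1787/12]
= [19, 53, 149]

at x=2,y=0 over L1,L2,L3,L4:
+L1 (α=1) → [222, 255, 237]
+L2 (α=1) → [5, 110, 137]
+L3 (α=1/2) → [122, 123, 138]
+L4 (α=1/2) → [315/2, 217/2, 103]
rounded: [158, 108, 103]

(2,0) stack=L1,L2,L3,L4,L5; from [0,0,0]:
after L1 α=1: [222, 255, 237]
after L2 α=1: [5, 110, 137]
after L3 α=1/2: [122, 123, 138]
after L4 α=1/2: [315/2, 217/2, 103]
after L5 α=1/2: [333/4, 681/4, 241/2]
rounded: [83, 170, 120]

at x=2,y=1 over L1,L2,L3,L4,L5,L6:
+L1 (α=1/4) → [71/2, 129/4, 45]
+L2 (α=1/2) → [313/4, 445/8, 56]
+L3 (α=1/2) → [637/8, 461/16, 110]
+L4 (α=1/6) → [1267/16, 1547/32, 261/2]
+L5 (α=1/2) → [4819/32, 6635/64, 283/4]
+L6 (α=1/2) → [12403/64, 17771/128, 1079/8]
→ [194, 139, 135]


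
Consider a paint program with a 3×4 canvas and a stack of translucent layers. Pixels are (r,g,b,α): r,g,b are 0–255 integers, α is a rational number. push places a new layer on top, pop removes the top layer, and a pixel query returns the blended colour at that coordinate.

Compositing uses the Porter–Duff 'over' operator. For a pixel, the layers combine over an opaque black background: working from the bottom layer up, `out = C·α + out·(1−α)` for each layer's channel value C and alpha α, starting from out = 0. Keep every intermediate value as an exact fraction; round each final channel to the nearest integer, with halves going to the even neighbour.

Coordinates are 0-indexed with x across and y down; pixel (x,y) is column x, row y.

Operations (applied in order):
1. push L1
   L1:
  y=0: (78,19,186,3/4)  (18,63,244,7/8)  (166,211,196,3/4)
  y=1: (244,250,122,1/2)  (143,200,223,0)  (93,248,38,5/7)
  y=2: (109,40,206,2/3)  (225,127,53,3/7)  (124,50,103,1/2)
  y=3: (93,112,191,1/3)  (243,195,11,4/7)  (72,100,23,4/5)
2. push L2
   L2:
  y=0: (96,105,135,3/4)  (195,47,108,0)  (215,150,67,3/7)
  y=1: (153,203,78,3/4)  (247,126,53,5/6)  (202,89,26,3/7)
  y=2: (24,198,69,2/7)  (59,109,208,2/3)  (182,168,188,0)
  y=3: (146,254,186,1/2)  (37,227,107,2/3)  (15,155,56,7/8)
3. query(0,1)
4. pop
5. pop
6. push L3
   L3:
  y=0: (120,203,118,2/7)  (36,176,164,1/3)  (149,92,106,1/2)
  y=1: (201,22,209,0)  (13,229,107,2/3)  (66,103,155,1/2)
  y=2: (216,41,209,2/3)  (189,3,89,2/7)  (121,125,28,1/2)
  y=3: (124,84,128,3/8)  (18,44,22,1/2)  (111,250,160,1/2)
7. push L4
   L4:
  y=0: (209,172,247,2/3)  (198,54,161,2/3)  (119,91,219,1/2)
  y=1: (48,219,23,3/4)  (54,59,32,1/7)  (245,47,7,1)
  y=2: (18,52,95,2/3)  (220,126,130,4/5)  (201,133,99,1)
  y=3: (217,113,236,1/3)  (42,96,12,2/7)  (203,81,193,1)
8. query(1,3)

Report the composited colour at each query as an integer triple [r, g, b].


query (0,1) [L1,L2] — begin 0,0,0
after L1 α=1/2: [122, 125, 61]
after L2 α=3/4: [581/4, 367/2, 295/4]
= [145, 184, 74]

(1,3) stack=L3,L4; from [0,0,0]:
+L3 (α=1/2) → [9, 22, 11]
+L4 (α=2/7) → [129/7, 302/7, 79/7]
rounded: [18, 43, 11]


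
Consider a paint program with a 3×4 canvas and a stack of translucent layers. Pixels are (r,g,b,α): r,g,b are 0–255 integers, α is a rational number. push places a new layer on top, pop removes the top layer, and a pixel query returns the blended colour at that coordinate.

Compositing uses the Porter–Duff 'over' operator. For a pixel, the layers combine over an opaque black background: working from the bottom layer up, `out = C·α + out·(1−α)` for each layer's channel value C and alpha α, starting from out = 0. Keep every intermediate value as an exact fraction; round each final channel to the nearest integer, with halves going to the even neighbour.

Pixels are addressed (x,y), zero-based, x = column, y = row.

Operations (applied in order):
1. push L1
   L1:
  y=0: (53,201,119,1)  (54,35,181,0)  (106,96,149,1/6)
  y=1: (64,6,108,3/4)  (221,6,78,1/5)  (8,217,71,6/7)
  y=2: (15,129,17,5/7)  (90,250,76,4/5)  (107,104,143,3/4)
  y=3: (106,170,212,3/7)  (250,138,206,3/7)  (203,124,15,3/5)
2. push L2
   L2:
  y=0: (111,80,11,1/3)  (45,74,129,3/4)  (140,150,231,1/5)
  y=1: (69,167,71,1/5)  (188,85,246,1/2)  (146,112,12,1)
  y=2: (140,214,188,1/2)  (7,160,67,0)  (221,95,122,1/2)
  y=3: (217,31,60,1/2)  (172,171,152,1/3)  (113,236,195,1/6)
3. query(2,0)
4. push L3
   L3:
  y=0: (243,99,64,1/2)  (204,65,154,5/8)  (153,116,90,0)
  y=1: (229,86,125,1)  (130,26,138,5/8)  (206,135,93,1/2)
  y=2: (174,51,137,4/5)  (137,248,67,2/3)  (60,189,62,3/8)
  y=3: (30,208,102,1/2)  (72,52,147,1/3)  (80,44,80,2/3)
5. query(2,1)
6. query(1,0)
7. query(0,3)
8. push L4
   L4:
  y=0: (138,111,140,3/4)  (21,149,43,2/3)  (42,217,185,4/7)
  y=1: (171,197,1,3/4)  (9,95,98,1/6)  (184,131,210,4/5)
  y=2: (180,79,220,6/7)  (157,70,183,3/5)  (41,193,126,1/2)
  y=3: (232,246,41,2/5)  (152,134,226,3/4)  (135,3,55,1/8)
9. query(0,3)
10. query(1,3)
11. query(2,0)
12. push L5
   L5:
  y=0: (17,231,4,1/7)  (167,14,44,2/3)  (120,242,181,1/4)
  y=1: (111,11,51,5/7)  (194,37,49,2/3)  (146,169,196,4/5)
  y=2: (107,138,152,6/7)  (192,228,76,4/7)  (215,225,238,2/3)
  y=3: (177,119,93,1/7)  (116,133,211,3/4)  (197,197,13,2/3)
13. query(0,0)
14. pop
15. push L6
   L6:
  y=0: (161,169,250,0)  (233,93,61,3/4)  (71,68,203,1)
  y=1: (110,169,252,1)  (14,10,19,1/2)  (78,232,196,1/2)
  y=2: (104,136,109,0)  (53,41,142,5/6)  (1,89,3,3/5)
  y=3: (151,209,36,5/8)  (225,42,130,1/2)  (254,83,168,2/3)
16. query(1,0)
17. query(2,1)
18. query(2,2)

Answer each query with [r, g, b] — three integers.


at x=2,y=0 over L1,L2:
L1 α=1/6: [53/3, 16, 149/6]
L2 α=1/5: [632/15, 214/5, 991/15]
→ [42, 43, 66]

at x=2,y=1 over L1,L2,L3:
L1 α=6/7: [48/7, 186, 426/7]
L2 α=1: [146, 112, 12]
L3 α=1/2: [176, 247/2, 105/2]
rounded: [176, 124, 52]

at x=1,y=0 over L1,L2,L3:
L1 α=0: [0, 0, 0]
L2 α=3/4: [135/4, 111/2, 387/4]
L3 α=5/8: [4485/32, 983/16, 4241/32]
= [140, 61, 133]

(0,3) stack=L1,L2,L3; from [0,0,0]:
after L1 α=3/7: [318/7, 510/7, 636/7]
after L2 α=1/2: [1837/14, 727/14, 528/7]
after L3 α=1/2: [2257/28, 3639/28, 621/7]
= [81, 130, 89]

query (0,3) [L1,L2,L3,L4] — begin 0,0,0
after L1 α=3/7: [318/7, 510/7, 636/7]
after L2 α=1/2: [1837/14, 727/14, 528/7]
after L3 α=1/2: [2257/28, 3639/28, 621/7]
after L4 α=2/5: [19763/140, 24693/140, 2437/35]
rounded: [141, 176, 70]

at x=1,y=3 over L1,L2,L3,L4:
L1 α=3/7: [750/7, 414/7, 618/7]
L2 α=1/3: [2704/21, 675/7, 2300/21]
L3 α=1/3: [6920/63, 1714/21, 7687/63]
L4 α=3/4: [8912/63, 2539/21, 50401/252]
rounded: [141, 121, 200]

at x=2,y=0 over L1,L2,L3,L4:
L1 α=1/6: [53/3, 16, 149/6]
L2 α=1/5: [632/15, 214/5, 991/15]
L3 α=0: [632/15, 214/5, 991/15]
L4 α=4/7: [1472/35, 4982/35, 4691/35]
= [42, 142, 134]

(0,0) stack=L1,L2,L3,L4,L5; from [0,0,0]:
after L1 α=1: [53, 201, 119]
after L2 α=1/3: [217/3, 482/3, 83]
after L3 α=1/2: [473/3, 779/6, 147/2]
after L4 α=3/4: [1715/12, 2777/24, 987/8]
after L5 α=1/7: [1749/14, 3701/28, 2977/28]
rounded: [125, 132, 106]

at x=1,y=0 over L1,L2,L3,L4,L6:
+L1 (α=0) → [0, 0, 0]
+L2 (α=3/4) → [135/4, 111/2, 387/4]
+L3 (α=5/8) → [4485/32, 983/16, 4241/32]
+L4 (α=2/3) → [1943/32, 1917/16, 2331/32]
+L6 (α=3/4) → [24311/128, 6381/64, 8187/128]
→ [190, 100, 64]

query (2,1) [L1,L2,L3,L4,L6] — begin 0,0,0
L1 α=6/7: [48/7, 186, 426/7]
L2 α=1: [146, 112, 12]
L3 α=1/2: [176, 247/2, 105/2]
L4 α=4/5: [912/5, 259/2, 357/2]
L6 α=1/2: [651/5, 723/4, 749/4]
rounded: [130, 181, 187]

(2,2) stack=L1,L2,L3,L4,L6; from [0,0,0]:
+L1 (α=3/4) → [321/4, 78, 429/4]
+L2 (α=1/2) → [1205/8, 173/2, 917/8]
+L3 (α=3/8) → [7465/64, 1999/16, 6073/64]
+L4 (α=1/2) → [10089/128, 5087/32, 14137/128]
+L6 (α=3/5) → [10281/320, 9359/80, 14713/320]
→ [32, 117, 46]


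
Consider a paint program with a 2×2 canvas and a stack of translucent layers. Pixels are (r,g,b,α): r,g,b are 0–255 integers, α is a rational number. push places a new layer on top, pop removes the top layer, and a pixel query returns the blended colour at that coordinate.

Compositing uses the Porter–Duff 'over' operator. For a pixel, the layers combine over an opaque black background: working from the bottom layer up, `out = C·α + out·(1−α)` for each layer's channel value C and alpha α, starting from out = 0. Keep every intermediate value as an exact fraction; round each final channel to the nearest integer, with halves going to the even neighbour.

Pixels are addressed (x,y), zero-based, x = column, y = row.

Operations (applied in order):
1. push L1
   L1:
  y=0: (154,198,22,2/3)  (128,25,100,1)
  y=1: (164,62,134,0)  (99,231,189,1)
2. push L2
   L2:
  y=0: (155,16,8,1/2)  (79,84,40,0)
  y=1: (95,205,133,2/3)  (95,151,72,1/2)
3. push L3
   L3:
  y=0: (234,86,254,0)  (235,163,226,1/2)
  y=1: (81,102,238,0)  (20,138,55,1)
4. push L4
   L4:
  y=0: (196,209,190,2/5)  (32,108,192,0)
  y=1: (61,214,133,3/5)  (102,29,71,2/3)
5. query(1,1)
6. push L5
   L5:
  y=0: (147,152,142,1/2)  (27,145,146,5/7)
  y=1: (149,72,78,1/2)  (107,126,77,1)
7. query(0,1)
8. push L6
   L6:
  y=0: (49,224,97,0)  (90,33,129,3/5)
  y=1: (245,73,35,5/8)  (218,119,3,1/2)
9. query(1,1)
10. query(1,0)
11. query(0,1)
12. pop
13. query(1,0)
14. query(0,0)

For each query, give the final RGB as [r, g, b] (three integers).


(1,1) stack=L1,L2,L3,L4; from [0,0,0]:
L1 α=1: [99, 231, 189]
L2 α=1/2: [97, 191, 261/2]
L3 α=1: [20, 138, 55]
L4 α=2/3: [224/3, 196/3, 197/3]
rounded: [75, 65, 66]

query (0,1) [L1,L2,L3,L4,L5] — begin 0,0,0
+L1 (α=0) → [0, 0, 0]
+L2 (α=2/3) → [190/3, 410/3, 266/3]
+L3 (α=0) → [190/3, 410/3, 266/3]
+L4 (α=3/5) → [929/15, 2746/15, 1729/15]
+L5 (α=1/2) → [1582/15, 1913/15, 2899/30]
= [105, 128, 97]

(1,1) stack=L1,L2,L3,L4,L5,L6; from [0,0,0]:
after L1 α=1: [99, 231, 189]
after L2 α=1/2: [97, 191, 261/2]
after L3 α=1: [20, 138, 55]
after L4 α=2/3: [224/3, 196/3, 197/3]
after L5 α=1: [107, 126, 77]
after L6 α=1/2: [325/2, 245/2, 40]
→ [162, 122, 40]

(1,0) stack=L1,L2,L3,L4,L5,L6; from [0,0,0]:
after L1 α=1: [128, 25, 100]
after L2 α=0: [128, 25, 100]
after L3 α=1/2: [363/2, 94, 163]
after L4 α=0: [363/2, 94, 163]
after L5 α=5/7: [498/7, 913/7, 1056/7]
after L6 α=3/5: [2886/35, 2519/35, 4821/35]
→ [82, 72, 138]

(0,1) stack=L1,L2,L3,L4,L5,L6; from [0,0,0]:
after L1 α=0: [0, 0, 0]
after L2 α=2/3: [190/3, 410/3, 266/3]
after L3 α=0: [190/3, 410/3, 266/3]
after L4 α=3/5: [929/15, 2746/15, 1729/15]
after L5 α=1/2: [1582/15, 1913/15, 2899/30]
after L6 α=5/8: [7707/40, 1869/20, 4649/80]
rounded: [193, 93, 58]

query (1,0) [L1,L2,L3,L4,L5] — begin 0,0,0
L1 α=1: [128, 25, 100]
L2 α=0: [128, 25, 100]
L3 α=1/2: [363/2, 94, 163]
L4 α=0: [363/2, 94, 163]
L5 α=5/7: [498/7, 913/7, 1056/7]
= [71, 130, 151]

(0,0) stack=L1,L2,L3,L4,L5; from [0,0,0]:
after L1 α=2/3: [308/3, 132, 44/3]
after L2 α=1/2: [773/6, 74, 34/3]
after L3 α=0: [773/6, 74, 34/3]
after L4 α=2/5: [1557/10, 128, 414/5]
after L5 α=1/2: [3027/20, 140, 562/5]
→ [151, 140, 112]


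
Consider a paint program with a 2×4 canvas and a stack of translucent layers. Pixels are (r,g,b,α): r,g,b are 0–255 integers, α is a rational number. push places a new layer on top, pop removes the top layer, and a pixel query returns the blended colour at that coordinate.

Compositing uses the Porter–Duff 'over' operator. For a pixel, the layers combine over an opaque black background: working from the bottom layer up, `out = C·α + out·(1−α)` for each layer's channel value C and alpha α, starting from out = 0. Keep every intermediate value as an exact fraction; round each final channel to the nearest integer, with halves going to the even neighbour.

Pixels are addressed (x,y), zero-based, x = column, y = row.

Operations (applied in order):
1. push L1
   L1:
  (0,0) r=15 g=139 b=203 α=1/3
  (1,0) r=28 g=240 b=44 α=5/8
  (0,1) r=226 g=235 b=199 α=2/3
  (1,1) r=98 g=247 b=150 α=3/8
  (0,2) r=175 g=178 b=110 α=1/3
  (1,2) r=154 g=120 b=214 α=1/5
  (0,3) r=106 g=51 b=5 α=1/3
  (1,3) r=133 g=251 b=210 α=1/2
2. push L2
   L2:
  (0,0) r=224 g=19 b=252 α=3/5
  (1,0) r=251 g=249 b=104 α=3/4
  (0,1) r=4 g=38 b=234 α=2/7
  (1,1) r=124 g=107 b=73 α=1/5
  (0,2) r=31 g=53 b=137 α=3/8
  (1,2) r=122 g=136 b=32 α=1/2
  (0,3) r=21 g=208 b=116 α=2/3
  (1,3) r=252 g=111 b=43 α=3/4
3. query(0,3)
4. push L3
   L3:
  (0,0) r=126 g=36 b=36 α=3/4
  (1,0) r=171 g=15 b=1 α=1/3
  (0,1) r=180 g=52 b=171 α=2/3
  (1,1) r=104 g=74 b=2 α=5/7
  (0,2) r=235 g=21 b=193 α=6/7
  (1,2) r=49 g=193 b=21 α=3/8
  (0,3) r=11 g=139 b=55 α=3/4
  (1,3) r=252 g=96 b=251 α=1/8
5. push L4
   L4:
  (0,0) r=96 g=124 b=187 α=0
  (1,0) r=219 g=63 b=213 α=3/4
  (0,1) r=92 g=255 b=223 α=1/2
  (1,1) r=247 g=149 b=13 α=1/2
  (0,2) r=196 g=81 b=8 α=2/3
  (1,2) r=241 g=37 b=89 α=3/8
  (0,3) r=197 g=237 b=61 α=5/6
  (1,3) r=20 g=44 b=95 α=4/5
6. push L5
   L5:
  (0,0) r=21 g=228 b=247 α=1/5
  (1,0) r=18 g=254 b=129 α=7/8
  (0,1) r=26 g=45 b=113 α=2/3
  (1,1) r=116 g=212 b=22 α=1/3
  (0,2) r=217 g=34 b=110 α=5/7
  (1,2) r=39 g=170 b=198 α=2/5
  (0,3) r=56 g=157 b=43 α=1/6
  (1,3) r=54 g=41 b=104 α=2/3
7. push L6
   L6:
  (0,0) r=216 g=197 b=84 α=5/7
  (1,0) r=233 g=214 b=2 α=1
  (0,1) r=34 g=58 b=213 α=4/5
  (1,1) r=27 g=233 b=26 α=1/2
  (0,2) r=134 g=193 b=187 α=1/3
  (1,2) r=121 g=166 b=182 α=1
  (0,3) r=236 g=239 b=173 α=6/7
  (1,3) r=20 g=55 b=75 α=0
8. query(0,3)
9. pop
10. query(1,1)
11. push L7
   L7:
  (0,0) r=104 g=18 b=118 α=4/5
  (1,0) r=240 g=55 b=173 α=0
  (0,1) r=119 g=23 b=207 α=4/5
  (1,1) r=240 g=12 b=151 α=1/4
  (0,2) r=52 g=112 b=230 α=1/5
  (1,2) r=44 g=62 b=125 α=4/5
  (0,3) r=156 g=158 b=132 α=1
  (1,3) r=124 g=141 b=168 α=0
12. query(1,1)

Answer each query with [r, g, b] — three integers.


at x=0,y=3 over L1,L2:
L1 α=1/3: [106/3, 17, 5/3]
L2 α=2/3: [232/9, 433/3, 701/9]
→ [26, 144, 78]

at x=0,y=3 over L1,L2,L3,L4,L5,L6:
L1 α=1/3: [106/3, 17, 5/3]
L2 α=2/3: [232/9, 433/3, 701/9]
L3 α=3/4: [529/36, 421/3, 1093/18]
L4 α=5/6: [35989/216, 1988/9, 6583/108]
L5 α=1/6: [192041/1296, 11353/54, 37559/648]
L6 α=6/7: [2027177/9072, 88789/378, 710183/4536]
→ [223, 235, 157]

at x=1,y=1 over L1,L2,L3,L4,L5:
L1 α=3/8: [147/4, 741/8, 225/4]
L2 α=1/5: [271/5, 191/2, 298/5]
L3 α=5/7: [3142/35, 561/7, 646/35]
L4 α=1/2: [11787/70, 802/7, 1101/70]
L5 α=1/3: [15847/105, 3088/21, 1871/105]
rounded: [151, 147, 18]

(1,1) stack=L1,L2,L3,L4,L5,L7; from [0,0,0]:
L1 α=3/8: [147/4, 741/8, 225/4]
L2 α=1/5: [271/5, 191/2, 298/5]
L3 α=5/7: [3142/35, 561/7, 646/35]
L4 α=1/2: [11787/70, 802/7, 1101/70]
L5 α=1/3: [15847/105, 3088/21, 1871/105]
L7 α=1/4: [24247/140, 793/7, 1789/35]
rounded: [173, 113, 51]


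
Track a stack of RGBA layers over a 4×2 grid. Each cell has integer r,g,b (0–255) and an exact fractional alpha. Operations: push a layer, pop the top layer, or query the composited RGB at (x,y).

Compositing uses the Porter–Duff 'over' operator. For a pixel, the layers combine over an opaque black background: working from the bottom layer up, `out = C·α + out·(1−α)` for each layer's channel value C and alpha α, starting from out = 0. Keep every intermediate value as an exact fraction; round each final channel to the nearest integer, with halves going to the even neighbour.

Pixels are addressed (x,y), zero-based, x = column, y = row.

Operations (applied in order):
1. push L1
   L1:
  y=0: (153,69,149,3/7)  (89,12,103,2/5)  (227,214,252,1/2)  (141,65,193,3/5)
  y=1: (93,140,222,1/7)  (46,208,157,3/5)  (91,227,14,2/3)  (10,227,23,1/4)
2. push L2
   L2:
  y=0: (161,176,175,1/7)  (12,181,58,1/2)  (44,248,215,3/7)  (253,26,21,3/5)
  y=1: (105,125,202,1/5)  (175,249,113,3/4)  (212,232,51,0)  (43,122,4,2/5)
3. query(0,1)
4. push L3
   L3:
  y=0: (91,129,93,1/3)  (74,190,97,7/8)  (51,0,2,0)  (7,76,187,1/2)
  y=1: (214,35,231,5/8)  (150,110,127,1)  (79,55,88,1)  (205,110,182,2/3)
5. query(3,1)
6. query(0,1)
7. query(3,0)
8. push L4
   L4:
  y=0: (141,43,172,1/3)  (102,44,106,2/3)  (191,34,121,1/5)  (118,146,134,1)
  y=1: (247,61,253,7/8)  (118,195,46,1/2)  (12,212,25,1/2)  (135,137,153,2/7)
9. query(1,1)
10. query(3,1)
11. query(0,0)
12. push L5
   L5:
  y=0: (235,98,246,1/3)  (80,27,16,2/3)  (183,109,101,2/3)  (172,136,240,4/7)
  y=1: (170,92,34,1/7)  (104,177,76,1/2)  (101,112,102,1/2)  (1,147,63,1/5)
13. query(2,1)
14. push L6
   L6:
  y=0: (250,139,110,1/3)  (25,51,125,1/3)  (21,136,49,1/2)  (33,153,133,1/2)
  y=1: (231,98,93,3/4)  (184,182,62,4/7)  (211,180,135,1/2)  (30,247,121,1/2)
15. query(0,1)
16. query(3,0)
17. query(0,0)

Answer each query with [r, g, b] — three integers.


(0,1) stack=L1,L2; from [0,0,0]:
after L1 α=1/7: [93/7, 20, 222/7]
after L2 α=1/5: [1107/35, 41, 2302/35]
= [32, 41, 66]

(3,1) stack=L1,L2,L3; from [0,0,0]:
L1 α=1/4: [5/2, 227/4, 23/4]
L2 α=2/5: [187/10, 1657/20, 101/20]
L3 α=2/3: [1429/10, 2019/20, 7381/60]
→ [143, 101, 123]

(0,1) stack=L1,L2,L3; from [0,0,0]:
L1 α=1/7: [93/7, 20, 222/7]
L2 α=1/5: [1107/35, 41, 2302/35]
L3 α=5/8: [40771/280, 149/4, 47331/280]
= [146, 37, 169]

at x=3,y=0 over L1,L2,L3:
+L1 (α=3/5) → [423/5, 39, 579/5]
+L2 (α=3/5) → [4641/25, 156/5, 1473/25]
+L3 (α=1/2) → [2408/25, 268/5, 3074/25]
= [96, 54, 123]

(1,1) stack=L1,L2,L3,L4; from [0,0,0]:
after L1 α=3/5: [138/5, 624/5, 471/5]
after L2 α=3/4: [2763/20, 4359/20, 1083/10]
after L3 α=1: [150, 110, 127]
after L4 α=1/2: [134, 305/2, 173/2]
rounded: [134, 152, 86]

(3,1) stack=L1,L2,L3,L4; from [0,0,0]:
after L1 α=1/4: [5/2, 227/4, 23/4]
after L2 α=2/5: [187/10, 1657/20, 101/20]
after L3 α=2/3: [1429/10, 2019/20, 7381/60]
after L4 α=2/7: [1969/14, 445/4, 1579/12]
= [141, 111, 132]

query (0,0) [L1,L2,L3,L4] — begin 0,0,0
+L1 (α=3/7) → [459/7, 207/7, 447/7]
+L2 (α=1/7) → [3881/49, 2474/49, 3907/49]
+L3 (α=1/3) → [12221/147, 11269/147, 12371/147]
+L4 (α=1/3) → [45169/441, 28859/441, 50026/441]
= [102, 65, 113]

(2,1) stack=L1,L2,L3,L4,L5; from [0,0,0]:
after L1 α=2/3: [182/3, 454/3, 28/3]
after L2 α=0: [182/3, 454/3, 28/3]
after L3 α=1: [79, 55, 88]
after L4 α=1/2: [91/2, 267/2, 113/2]
after L5 α=1/2: [293/4, 491/4, 317/4]
rounded: [73, 123, 79]

query (0,1) [L1,L2,L3,L4,L5,L6] — begin 0,0,0
after L1 α=1/7: [93/7, 20, 222/7]
after L2 α=1/5: [1107/35, 41, 2302/35]
after L3 α=5/8: [40771/280, 149/4, 47331/280]
after L4 α=7/8: [524891/2240, 1857/32, 543211/2240]
after L5 α=1/7: [1765073/7840, 7043/112, 1667713/7840]
after L6 α=3/4: [7198193/31360, 39971/448, 3855073/31360]
→ [230, 89, 123]

(3,0) stack=L1,L2,L3,L4,L5,L6; from [0,0,0]:
L1 α=3/5: [423/5, 39, 579/5]
L2 α=3/5: [4641/25, 156/5, 1473/25]
L3 α=1/2: [2408/25, 268/5, 3074/25]
L4 α=1: [118, 146, 134]
L5 α=4/7: [1042/7, 982/7, 1362/7]
L6 α=1/2: [1273/14, 2053/14, 2293/14]
= [91, 147, 164]

(0,0) stack=L1,L2,L3,L4,L5,L6; from [0,0,0]:
+L1 (α=3/7) → [459/7, 207/7, 447/7]
+L2 (α=1/7) → [3881/49, 2474/49, 3907/49]
+L3 (α=1/3) → [12221/147, 11269/147, 12371/147]
+L4 (α=1/3) → [45169/441, 28859/441, 50026/441]
+L5 (α=1/3) → [193973/1323, 100936/1323, 208538/1323]
+L6 (α=1/3) → [718696/3969, 385769/3969, 562606/3969]
rounded: [181, 97, 142]
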